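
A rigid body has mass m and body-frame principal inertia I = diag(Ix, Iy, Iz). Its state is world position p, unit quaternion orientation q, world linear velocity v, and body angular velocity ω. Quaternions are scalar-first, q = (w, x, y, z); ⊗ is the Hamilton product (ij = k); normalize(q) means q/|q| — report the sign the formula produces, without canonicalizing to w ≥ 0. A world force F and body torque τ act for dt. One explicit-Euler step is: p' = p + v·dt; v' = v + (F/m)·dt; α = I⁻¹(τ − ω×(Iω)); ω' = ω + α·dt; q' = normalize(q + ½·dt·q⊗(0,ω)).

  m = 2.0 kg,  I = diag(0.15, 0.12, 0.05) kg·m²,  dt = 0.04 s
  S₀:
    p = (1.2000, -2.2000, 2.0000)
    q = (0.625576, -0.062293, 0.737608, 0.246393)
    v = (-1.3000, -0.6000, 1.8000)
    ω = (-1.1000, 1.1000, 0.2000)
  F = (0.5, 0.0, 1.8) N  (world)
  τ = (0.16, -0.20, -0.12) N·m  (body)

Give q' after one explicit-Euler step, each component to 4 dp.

q⊗(0,ω) = (-0.9291697, -0.8116443, 0.4295599, 0.8679617)
updated quaternion q' = (0.6067, -0.0785, 0.7458, 0.2636)

q' = (0.6067, -0.0785, 0.7458, 0.2636)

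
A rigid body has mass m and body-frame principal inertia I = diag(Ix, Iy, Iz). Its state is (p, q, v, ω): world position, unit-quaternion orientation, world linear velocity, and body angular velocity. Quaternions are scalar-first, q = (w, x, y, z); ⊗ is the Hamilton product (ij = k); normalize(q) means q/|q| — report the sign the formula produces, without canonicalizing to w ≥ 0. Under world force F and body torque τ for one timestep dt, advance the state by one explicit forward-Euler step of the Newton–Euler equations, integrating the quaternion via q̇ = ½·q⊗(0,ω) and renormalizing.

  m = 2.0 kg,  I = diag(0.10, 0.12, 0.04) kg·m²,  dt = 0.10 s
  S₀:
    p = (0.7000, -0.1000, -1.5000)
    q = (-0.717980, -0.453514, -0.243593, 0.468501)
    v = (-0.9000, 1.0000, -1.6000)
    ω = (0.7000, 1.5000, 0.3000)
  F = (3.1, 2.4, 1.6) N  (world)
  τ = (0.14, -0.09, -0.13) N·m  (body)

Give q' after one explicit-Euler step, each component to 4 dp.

q' = (-0.6884, -0.5156, -0.2733, 0.4307)

Hamilton product q⊗(0,ω) = (0.5422990, -1.2784154, -0.6129651, -0.7251499)
updated quaternion q' = (-0.6884, -0.5156, -0.2733, 0.4307)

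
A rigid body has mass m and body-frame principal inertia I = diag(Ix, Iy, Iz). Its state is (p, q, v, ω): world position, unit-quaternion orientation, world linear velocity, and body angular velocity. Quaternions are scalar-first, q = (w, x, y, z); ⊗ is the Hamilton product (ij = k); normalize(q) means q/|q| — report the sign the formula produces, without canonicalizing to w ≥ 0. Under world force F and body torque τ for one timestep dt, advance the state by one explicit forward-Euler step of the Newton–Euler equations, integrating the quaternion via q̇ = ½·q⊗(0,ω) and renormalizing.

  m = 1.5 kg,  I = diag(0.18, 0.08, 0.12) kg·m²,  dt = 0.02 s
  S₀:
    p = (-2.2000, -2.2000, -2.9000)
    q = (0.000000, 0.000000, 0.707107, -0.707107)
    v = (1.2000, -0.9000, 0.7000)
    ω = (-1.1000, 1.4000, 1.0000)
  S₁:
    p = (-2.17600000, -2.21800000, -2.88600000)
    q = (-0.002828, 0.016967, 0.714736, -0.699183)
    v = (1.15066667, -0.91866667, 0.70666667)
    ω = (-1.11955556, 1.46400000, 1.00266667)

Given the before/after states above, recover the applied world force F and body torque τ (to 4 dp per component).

F = (-3.7000, -1.4000, 0.5000)
τ = (-0.1200, 0.1900, 0.1700)

rate change Δω = (-0.01955556, 0.06400000, 0.00266667)
τ = I·(Δω/dt) + ω₀×(Iω₀) = (-0.1200, 0.1900, 0.1700)
velocity change Δv = (-0.04933333, -0.01866667, 0.00666667)
m·(v₁−v₀)/dt = (-3.7000, -1.4000, 0.5000)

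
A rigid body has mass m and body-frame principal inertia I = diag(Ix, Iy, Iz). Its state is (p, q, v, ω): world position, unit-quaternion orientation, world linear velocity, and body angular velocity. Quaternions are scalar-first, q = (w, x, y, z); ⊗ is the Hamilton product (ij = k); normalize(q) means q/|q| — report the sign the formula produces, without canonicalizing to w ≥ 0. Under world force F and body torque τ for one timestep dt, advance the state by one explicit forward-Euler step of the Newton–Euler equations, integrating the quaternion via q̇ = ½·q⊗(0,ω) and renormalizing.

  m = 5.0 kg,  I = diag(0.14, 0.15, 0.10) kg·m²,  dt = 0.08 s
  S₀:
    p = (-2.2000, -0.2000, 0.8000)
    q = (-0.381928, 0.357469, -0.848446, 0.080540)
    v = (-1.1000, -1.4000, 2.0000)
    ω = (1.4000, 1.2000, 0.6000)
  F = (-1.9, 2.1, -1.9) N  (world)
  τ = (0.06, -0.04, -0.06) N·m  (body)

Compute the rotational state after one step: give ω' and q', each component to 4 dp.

α = I⁻¹(τ − ω×Iω) = (0.6857, -0.4907, -0.7680)
ω' = ω + α·dt = (1.4549, 1.1607, 0.5386)
Hamilton product q⊗(0,ω) = (0.4693546, -1.1404148, -0.5600390, 1.3876304)
updated quaternion q' = (-0.3621, 0.3109, -0.8682, 0.1356)

ω' = (1.4549, 1.1607, 0.5386)
q' = (-0.3621, 0.3109, -0.8682, 0.1356)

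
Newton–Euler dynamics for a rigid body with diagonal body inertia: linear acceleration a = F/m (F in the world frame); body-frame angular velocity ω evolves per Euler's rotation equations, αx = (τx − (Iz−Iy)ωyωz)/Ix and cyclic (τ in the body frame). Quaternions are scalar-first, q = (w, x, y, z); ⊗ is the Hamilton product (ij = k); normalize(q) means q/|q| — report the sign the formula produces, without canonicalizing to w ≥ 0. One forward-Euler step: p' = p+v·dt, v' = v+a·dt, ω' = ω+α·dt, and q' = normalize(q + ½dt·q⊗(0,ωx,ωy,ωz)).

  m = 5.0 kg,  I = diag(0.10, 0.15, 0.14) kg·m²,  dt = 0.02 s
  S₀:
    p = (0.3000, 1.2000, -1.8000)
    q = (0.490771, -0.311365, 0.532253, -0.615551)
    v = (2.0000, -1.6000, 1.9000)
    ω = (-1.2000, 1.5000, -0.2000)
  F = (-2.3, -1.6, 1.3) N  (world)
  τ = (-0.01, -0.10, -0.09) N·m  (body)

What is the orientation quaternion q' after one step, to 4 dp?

q' = (0.4777, -0.3090, 0.5463, -0.6147)

Hamilton product q⊗(0,ω) = (-1.2951277, 0.2279507, 1.4125447, 0.0735019)
updated quaternion q' = (0.4777, -0.3090, 0.5463, -0.6147)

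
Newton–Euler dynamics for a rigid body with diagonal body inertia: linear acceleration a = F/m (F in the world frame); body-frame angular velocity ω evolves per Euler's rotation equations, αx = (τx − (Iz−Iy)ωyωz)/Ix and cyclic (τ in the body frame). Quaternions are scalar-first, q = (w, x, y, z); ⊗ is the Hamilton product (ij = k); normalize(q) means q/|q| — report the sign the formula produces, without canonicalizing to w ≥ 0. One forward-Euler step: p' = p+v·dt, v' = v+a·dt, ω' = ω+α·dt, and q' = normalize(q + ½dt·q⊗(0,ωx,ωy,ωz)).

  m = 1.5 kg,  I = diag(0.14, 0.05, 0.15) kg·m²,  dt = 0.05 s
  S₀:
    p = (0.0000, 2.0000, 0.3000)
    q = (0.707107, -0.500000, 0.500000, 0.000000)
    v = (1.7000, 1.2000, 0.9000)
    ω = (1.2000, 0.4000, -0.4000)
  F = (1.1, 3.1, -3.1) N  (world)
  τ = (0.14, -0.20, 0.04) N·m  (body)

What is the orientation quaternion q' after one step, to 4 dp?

2q̇ = q⊗(0,ω) = (0.4000000, 0.6485284, 0.0828428, -1.0828428)
updated quaternion q' = (0.7167, -0.4835, 0.5018, -0.0271)

q' = (0.7167, -0.4835, 0.5018, -0.0271)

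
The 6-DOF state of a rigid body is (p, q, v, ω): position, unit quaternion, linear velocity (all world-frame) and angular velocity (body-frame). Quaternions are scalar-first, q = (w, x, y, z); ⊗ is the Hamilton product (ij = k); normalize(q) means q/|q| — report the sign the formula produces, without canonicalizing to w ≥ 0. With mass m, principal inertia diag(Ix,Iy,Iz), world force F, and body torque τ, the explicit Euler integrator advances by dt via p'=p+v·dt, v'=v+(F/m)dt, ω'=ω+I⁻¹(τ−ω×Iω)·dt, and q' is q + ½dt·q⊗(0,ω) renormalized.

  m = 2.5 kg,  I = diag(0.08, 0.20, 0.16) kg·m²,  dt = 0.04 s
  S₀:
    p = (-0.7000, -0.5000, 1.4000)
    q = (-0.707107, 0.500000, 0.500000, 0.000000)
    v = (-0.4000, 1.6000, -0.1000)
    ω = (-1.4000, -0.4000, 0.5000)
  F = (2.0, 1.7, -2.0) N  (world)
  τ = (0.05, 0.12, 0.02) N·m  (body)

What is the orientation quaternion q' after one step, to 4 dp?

q⊗(0,ω) = (0.9000000, 1.2399498, 0.0328428, 0.1464465)
q + ½dt·q⊗(0,ω), renormalized = (-0.6888, 0.5246, 0.5004, 0.0029)

q' = (-0.6888, 0.5246, 0.5004, 0.0029)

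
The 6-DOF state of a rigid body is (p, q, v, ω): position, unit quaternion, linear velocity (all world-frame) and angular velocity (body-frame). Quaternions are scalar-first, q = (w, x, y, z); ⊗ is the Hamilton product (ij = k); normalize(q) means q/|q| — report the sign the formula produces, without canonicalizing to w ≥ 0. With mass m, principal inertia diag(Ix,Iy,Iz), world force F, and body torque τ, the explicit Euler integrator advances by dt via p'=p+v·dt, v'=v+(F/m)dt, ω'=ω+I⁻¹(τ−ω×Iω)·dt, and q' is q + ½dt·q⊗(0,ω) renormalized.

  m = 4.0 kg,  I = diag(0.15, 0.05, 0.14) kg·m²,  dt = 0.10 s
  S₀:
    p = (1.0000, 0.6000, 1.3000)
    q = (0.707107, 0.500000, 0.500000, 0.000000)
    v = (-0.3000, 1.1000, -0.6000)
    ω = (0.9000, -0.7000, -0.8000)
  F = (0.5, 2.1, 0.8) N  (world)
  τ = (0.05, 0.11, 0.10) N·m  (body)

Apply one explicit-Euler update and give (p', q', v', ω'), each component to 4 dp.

p' = (0.9700, 0.7100, 1.2400)
q' = (0.7004, 0.5106, 0.4941, -0.0681)
v' = (-0.2875, 1.1525, -0.5800)
ω' = (0.8997, -0.4656, -0.7736)

(τ − ω×Iω)/I = (-0.0027, 2.3440, 0.2643)
ω + α·dt = (0.8997, -0.4656, -0.7736)
Hamilton product q⊗(0,ω) = (-0.1000000, 0.2363963, -0.0949749, -1.3656856)
q' = normalize(q + ½dt·q⊗(0,ω)) = (0.7004, 0.5106, 0.4941, -0.0681)
linear accel F/m = (0.1250, 0.5250, 0.2000)
p' = p + v·dt = (0.9700, 0.7100, 1.2400)
new velocity v' = (-0.2875, 1.1525, -0.5800)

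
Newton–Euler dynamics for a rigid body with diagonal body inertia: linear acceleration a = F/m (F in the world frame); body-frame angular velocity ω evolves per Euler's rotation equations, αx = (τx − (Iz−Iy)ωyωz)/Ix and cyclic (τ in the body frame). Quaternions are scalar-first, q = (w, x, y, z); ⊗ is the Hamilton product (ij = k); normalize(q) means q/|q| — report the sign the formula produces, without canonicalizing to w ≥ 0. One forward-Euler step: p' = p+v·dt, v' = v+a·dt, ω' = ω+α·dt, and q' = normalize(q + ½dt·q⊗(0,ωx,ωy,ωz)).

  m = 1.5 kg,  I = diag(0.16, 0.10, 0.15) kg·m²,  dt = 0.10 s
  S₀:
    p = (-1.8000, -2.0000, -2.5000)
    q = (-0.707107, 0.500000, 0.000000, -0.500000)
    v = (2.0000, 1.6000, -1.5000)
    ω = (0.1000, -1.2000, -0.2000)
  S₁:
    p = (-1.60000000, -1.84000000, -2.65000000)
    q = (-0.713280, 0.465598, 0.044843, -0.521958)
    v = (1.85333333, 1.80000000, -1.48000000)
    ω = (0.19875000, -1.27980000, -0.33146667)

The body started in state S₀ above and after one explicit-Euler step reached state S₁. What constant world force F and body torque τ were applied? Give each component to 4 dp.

rate change Δω = (0.09875000, -0.07980000, -0.13146667)
gyro term ω₀×Iω₀ = (0.0120, -0.0002, 0.0072)
τ = I·(Δω/dt) + ω₀×(Iω₀) = (0.1700, -0.0800, -0.1900)
v₁ − v₀ = (-0.14666667, 0.20000000, 0.02000000)
F = m·Δv/dt = (-2.2000, 3.0000, 0.3000)

F = (-2.2000, 3.0000, 0.3000)
τ = (0.1700, -0.0800, -0.1900)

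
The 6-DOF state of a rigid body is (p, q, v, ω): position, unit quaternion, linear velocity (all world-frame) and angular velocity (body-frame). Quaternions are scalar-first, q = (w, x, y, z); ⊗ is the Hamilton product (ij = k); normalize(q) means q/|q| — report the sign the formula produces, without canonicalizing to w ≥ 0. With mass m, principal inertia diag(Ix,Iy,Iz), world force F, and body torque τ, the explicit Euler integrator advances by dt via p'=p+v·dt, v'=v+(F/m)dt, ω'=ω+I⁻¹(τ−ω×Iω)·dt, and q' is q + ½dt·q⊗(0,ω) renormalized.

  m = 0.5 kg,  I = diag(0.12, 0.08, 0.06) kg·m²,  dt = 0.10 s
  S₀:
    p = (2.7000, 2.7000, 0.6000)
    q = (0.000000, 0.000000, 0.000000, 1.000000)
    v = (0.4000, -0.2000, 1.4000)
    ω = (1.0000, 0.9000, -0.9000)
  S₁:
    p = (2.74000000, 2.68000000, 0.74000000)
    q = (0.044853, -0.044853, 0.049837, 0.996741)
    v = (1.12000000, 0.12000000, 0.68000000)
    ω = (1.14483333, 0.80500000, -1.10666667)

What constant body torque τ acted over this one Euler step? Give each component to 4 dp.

rate change Δω = (0.14483333, -0.09500000, -0.20666667)
gyro term ω₀×Iω₀ = (0.0162, -0.0540, -0.0360)
τ = I·(Δω/dt) + ω₀×(Iω₀) = (0.1900, -0.1300, -0.1600)

τ = (0.1900, -0.1300, -0.1600)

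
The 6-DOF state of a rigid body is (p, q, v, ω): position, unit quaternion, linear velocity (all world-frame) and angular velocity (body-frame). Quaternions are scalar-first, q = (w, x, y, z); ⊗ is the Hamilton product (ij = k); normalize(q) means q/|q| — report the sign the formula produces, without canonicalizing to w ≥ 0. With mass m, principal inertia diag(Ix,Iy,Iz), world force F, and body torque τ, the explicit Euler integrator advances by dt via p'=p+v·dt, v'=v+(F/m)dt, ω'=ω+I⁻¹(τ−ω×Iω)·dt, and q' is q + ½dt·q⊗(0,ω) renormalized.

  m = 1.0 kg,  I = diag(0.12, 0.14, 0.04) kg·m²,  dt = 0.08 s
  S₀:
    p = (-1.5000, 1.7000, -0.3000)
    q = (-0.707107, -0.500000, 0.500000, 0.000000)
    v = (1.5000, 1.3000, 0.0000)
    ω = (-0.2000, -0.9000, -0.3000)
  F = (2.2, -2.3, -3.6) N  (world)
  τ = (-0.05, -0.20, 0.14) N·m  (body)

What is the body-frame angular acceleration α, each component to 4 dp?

gyro term ω×Iω = (-0.0270, 0.0048, 0.0036)
α = I⁻¹(τ − ω×Iω) = (-0.1917, -1.4629, 3.4100)

α = (-0.1917, -1.4629, 3.4100)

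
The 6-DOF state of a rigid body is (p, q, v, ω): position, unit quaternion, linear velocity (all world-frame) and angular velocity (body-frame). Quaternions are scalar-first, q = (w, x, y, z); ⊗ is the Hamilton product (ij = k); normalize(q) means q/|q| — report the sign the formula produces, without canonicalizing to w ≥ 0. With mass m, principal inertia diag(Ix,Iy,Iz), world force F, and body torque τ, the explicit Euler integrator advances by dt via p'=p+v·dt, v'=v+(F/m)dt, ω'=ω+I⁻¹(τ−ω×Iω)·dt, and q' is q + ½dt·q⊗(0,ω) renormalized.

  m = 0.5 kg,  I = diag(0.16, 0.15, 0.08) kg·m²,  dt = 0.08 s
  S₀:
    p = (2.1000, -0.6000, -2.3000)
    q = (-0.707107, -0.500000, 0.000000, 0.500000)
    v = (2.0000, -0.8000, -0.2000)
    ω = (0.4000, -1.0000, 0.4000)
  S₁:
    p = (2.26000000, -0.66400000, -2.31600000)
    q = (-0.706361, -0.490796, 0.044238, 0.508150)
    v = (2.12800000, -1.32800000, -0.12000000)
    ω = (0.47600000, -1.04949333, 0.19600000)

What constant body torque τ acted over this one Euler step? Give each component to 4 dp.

τ = (0.1800, -0.0800, -0.2000)

Δω = ω₁−ω₀ = (0.07600000, -0.04949333, -0.20400000)
precession coupling = (0.0280, 0.0128, 0.0040)
I·α + gyro = (0.1800, -0.0800, -0.2000)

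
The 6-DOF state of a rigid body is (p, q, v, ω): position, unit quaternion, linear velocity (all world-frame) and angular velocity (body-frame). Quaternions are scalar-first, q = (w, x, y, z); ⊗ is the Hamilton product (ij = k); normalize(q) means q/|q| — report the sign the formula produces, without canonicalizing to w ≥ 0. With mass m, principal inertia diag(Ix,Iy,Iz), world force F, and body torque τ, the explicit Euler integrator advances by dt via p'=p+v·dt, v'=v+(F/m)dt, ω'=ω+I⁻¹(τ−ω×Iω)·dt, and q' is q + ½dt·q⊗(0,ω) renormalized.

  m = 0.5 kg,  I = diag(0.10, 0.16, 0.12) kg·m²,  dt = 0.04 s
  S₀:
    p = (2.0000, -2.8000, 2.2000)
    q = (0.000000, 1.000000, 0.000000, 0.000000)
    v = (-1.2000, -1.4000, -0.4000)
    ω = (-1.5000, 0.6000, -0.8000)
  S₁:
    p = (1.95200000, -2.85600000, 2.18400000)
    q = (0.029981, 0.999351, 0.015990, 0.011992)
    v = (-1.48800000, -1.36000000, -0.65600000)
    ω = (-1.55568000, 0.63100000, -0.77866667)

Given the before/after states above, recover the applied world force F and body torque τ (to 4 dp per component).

F = (-3.6000, 0.5000, -3.2000)
τ = (-0.1200, 0.1000, 0.0100)

Δω = ω₁−ω₀ = (-0.05568000, 0.03100000, 0.02133333)
ω₀×(Iω₀) = (0.0192, -0.0240, -0.0540)
I·α + gyro = (-0.1200, 0.1000, 0.0100)
Δv = v₁−v₀ = (-0.28800000, 0.04000000, -0.25600000)
F = m·Δv/dt = (-3.6000, 0.5000, -3.2000)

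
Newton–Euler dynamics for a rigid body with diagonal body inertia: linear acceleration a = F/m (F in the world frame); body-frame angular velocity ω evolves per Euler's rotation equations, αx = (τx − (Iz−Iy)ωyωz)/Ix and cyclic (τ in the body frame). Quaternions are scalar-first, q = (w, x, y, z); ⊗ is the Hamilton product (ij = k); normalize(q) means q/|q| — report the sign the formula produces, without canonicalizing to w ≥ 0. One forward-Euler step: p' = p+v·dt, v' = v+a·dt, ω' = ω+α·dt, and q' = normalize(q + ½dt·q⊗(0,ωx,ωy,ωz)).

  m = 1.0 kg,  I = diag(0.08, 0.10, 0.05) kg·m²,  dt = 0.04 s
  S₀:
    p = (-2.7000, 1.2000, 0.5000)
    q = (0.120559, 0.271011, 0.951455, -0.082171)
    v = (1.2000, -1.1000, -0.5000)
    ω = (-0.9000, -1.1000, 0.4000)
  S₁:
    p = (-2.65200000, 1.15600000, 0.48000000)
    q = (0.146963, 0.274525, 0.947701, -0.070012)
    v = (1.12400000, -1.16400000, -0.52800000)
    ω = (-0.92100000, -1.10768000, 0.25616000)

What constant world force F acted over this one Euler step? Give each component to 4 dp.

velocity change Δv = (-0.07600000, -0.06400000, -0.02800000)
m·(v₁−v₀)/dt = (-1.9000, -1.6000, -0.7000)

F = (-1.9000, -1.6000, -0.7000)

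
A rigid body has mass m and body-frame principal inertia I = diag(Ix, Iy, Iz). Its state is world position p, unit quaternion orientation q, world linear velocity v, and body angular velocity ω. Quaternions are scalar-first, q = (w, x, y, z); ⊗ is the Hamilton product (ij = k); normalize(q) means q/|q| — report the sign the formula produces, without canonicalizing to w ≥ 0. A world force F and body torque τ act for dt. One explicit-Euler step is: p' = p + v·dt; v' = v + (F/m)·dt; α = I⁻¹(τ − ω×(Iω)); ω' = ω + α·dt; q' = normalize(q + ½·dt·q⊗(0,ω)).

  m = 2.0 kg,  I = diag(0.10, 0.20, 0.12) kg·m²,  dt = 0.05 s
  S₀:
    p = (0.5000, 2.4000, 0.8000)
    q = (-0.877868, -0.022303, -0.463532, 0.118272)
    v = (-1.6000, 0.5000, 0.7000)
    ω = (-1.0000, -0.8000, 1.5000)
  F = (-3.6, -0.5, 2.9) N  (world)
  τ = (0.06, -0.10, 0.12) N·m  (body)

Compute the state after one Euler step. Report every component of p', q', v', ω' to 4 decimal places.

precession coupling ω×(Iω) = (0.0960, 0.0300, 0.0800)
α = I⁻¹(τ − ω×Iω) = (-0.3600, -0.6500, 0.3333)
ω' = ω + α·dt = (-1.0180, -0.8325, 1.5167)
Hamilton product q⊗(0,ω) = (-0.5705366, 0.2771876, 0.6174769, -1.7624916)
updated quaternion q' = (-0.8910, -0.0154, -0.4476, 0.0741)
a = F/m = (-1.8000, -0.2500, 1.4500)
new position p' = (0.4200, 2.4250, 0.8350)
new velocity v' = (-1.6900, 0.4875, 0.7725)

p' = (0.4200, 2.4250, 0.8350)
q' = (-0.8910, -0.0154, -0.4476, 0.0741)
v' = (-1.6900, 0.4875, 0.7725)
ω' = (-1.0180, -0.8325, 1.5167)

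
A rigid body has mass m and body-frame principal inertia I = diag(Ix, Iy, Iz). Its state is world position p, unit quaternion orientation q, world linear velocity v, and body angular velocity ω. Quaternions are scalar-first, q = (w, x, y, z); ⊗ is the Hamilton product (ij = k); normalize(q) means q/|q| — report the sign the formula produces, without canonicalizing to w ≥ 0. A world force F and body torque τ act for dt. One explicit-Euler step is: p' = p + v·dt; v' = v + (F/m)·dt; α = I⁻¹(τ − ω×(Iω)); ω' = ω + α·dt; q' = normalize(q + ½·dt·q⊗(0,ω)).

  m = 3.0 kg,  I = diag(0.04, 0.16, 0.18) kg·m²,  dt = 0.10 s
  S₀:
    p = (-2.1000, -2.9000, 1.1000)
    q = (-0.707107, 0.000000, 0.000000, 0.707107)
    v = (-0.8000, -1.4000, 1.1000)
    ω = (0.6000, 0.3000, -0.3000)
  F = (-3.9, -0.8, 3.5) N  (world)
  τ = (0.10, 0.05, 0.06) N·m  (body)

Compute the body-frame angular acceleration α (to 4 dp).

α = (2.5450, 0.1550, 0.2133)

gyro term ω×Iω = (-0.0018, 0.0252, 0.0216)
α = I⁻¹(τ − ω×Iω) = (2.5450, 0.1550, 0.2133)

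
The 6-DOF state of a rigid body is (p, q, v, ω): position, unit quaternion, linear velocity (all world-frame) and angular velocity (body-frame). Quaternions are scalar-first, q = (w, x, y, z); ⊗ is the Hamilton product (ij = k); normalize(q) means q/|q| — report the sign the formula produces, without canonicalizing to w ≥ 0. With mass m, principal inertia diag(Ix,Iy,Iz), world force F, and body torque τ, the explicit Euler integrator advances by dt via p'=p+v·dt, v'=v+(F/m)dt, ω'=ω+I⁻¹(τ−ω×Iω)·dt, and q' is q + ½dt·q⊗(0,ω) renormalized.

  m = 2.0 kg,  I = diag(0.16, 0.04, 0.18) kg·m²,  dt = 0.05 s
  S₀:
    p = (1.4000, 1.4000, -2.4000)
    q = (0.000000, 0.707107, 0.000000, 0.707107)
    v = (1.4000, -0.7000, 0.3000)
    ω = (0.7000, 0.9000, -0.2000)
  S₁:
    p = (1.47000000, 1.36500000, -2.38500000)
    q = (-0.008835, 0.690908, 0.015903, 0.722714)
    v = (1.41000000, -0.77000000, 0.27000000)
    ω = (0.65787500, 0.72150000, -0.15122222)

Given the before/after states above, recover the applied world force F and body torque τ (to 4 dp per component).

F = (0.4000, -2.8000, -1.2000)
τ = (-0.1600, -0.1400, 0.1000)

Δω = ω₁−ω₀ = (-0.04212500, -0.17850000, 0.04877778)
precession coupling = (-0.0252, 0.0028, -0.0756)
τ = I·(Δω/dt) + ω₀×(Iω₀) = (-0.1600, -0.1400, 0.1000)
v₁ − v₀ = (0.01000000, -0.07000000, -0.03000000)
F = m·Δv/dt = (0.4000, -2.8000, -1.2000)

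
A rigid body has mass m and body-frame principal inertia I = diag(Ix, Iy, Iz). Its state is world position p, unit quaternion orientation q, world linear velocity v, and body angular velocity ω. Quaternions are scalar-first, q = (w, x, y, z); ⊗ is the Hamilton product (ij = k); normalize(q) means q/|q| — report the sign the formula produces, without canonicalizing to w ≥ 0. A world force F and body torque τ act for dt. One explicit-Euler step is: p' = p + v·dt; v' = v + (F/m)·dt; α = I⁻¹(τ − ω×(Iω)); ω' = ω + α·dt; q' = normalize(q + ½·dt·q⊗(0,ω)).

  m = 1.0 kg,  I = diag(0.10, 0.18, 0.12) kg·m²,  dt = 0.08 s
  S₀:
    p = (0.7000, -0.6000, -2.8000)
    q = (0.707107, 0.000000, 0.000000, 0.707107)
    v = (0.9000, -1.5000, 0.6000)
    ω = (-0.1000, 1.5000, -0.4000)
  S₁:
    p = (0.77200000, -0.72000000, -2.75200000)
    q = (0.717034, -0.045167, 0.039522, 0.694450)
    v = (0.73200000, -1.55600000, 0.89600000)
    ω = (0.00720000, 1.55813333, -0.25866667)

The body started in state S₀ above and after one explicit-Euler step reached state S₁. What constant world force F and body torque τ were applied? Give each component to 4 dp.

F = (-2.1000, -0.7000, 3.7000)
τ = (0.1700, 0.1300, 0.2000)

Δω = ω₁−ω₀ = (0.10720000, 0.05813333, 0.14133333)
ω₀×(Iω₀) = (0.0360, -0.0008, -0.0120)
applied torque τ = (0.1700, 0.1300, 0.2000)
velocity change Δv = (-0.16800000, -0.05600000, 0.29600000)
applied force F = (-2.1000, -0.7000, 3.7000)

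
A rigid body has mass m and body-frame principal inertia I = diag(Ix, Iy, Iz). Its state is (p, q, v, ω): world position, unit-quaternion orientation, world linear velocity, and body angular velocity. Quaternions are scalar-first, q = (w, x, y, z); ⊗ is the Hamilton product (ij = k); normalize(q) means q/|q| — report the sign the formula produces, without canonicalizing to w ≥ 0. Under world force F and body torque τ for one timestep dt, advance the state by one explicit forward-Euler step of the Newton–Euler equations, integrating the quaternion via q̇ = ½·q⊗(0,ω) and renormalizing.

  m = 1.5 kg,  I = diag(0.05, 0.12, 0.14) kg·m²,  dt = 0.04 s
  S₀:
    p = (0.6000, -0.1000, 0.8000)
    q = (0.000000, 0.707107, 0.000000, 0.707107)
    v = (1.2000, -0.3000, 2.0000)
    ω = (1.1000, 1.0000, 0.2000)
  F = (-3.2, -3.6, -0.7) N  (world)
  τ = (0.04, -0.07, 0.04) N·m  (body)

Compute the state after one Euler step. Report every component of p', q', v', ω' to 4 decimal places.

p' = (0.6480, -0.1120, 0.8800)
q' = (-0.0184, 0.6927, 0.0127, 0.7209)
v' = (1.1147, -0.3960, 1.9813)
ω' = (1.1288, 0.9833, 0.1894)

ω×(Iω) gyroscopic = (0.0040, -0.0198, 0.0770)
α = I⁻¹(τ − ω×Iω) = (0.7200, -0.4183, -0.2643)
ω + α·dt = (1.1288, 0.9833, 0.1894)
Hamilton product q⊗(0,ω) = (-0.9192391, -0.7071070, 0.6363963, 0.7071070)
q' = normalize(q + ½dt·q⊗(0,ω)) = (-0.0184, 0.6927, 0.0127, 0.7209)
a = (-2.1333, -2.4000, -0.4667)
p + v·dt = (0.6480, -0.1120, 0.8800)
v' = v + a·dt = (1.1147, -0.3960, 1.9813)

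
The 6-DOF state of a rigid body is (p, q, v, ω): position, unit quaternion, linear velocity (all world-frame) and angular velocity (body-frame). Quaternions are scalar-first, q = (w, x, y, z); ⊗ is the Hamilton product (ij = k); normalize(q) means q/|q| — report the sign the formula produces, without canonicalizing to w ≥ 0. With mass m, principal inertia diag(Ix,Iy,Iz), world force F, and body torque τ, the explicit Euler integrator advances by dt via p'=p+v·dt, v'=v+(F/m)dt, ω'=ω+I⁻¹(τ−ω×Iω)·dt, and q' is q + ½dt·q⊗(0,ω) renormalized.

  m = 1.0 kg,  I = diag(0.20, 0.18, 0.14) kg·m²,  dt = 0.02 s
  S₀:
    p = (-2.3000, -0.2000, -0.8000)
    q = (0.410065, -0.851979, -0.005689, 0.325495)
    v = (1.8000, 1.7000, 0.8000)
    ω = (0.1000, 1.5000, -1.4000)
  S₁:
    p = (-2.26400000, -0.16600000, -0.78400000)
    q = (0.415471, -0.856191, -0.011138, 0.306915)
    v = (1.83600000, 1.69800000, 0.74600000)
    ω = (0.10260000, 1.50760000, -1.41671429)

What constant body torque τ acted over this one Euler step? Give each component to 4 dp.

ω₁ − ω₀ = (0.00260000, 0.00760000, -0.01671429)
gyro term ω₀×Iω₀ = (0.0840, -0.0084, -0.0030)
τ = I·(Δω/dt) + ω₀×(Iω₀) = (0.1100, 0.0600, -0.1200)

τ = (0.1100, 0.0600, -0.1200)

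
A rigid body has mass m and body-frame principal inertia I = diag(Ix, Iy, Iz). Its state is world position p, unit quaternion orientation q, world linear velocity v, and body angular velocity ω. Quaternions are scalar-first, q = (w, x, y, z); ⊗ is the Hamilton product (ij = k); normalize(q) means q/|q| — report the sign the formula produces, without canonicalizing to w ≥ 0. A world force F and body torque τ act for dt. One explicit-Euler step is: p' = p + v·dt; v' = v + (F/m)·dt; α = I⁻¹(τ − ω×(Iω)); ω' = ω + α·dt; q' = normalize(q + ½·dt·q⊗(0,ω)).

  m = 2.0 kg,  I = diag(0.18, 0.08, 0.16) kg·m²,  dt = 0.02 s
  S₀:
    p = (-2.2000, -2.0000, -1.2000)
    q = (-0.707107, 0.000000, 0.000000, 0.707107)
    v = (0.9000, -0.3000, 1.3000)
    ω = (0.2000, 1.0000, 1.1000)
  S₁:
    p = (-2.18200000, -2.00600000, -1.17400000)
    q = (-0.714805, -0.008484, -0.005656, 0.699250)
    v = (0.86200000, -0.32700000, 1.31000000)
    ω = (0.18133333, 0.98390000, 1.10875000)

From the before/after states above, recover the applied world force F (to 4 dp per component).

velocity change Δv = (-0.03800000, -0.02700000, 0.01000000)
applied force F = (-3.8000, -2.7000, 1.0000)

F = (-3.8000, -2.7000, 1.0000)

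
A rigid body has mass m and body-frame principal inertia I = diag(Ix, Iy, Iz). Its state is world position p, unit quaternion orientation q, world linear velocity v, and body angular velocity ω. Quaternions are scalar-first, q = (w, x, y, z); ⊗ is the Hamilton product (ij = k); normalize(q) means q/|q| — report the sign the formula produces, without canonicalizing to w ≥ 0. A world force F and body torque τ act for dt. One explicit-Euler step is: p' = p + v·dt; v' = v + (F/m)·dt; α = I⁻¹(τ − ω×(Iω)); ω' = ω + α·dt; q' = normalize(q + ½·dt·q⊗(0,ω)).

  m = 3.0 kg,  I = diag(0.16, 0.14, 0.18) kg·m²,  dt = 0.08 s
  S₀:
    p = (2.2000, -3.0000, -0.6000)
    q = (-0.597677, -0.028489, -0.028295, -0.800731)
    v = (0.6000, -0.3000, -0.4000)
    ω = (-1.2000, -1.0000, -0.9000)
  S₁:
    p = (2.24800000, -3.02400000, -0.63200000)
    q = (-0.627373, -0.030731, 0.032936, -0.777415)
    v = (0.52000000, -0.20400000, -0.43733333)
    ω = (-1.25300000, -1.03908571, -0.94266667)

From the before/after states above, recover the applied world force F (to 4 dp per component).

F = (-3.0000, 3.6000, -1.4000)

v₁ − v₀ = (-0.08000000, 0.09600000, -0.03733333)
F = m·Δv/dt = (-3.0000, 3.6000, -1.4000)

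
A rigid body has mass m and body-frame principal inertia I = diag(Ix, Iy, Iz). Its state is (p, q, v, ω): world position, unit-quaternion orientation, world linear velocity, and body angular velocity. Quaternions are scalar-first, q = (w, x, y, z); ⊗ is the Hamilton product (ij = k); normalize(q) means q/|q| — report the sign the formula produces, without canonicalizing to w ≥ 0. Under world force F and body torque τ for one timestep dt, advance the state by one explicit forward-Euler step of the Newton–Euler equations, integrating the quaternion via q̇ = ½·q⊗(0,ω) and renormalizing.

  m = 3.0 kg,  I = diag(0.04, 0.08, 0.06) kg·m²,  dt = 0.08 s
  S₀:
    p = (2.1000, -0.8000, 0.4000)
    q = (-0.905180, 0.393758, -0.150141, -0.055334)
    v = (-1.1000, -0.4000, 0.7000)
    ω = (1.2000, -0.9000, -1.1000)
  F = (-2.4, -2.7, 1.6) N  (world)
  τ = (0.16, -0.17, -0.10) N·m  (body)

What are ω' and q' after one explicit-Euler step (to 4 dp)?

ω' = (1.5596, -1.0964, -1.1757)
q' = (-0.9294, 0.3539, -0.1026, -0.0224)

gyro term ω×Iω = (-0.0198, 0.0264, -0.0432)
(τ − ω×Iω)/I = (4.4950, -2.4550, -0.9467)
ω' = ω + α·dt = (1.5596, -1.0964, -1.1757)
Hamilton product q⊗(0,ω) = (-0.6685039, -0.9708615, 1.1813950, 0.8214850)
q' = normalize(q + ½dt·q⊗(0,ω)) = (-0.9294, 0.3539, -0.1026, -0.0224)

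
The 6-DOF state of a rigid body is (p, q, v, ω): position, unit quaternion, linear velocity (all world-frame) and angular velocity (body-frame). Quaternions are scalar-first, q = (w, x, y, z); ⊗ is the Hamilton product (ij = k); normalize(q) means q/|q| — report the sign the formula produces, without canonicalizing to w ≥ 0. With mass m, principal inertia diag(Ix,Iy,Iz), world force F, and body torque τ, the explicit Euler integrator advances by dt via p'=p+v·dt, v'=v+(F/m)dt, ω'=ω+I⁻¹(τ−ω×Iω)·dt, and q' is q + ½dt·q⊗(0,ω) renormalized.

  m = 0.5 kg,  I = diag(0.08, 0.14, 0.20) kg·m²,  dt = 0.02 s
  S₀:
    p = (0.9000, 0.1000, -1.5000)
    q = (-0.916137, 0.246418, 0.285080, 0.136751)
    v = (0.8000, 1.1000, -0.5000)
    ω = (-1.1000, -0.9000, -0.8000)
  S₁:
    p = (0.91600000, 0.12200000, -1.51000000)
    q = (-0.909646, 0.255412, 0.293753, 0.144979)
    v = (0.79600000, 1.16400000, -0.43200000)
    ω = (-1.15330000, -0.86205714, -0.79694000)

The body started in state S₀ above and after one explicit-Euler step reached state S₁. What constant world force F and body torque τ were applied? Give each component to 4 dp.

Δω = ω₁−ω₀ = (-0.05330000, 0.03794286, 0.00306000)
precession coupling = (0.0432, -0.1056, 0.0594)
τ = I·(Δω/dt) + ω₀×(Iω₀) = (-0.1700, 0.1600, 0.0900)
Δv = v₁−v₀ = (-0.00400000, 0.06400000, 0.06800000)
applied force F = (-0.1000, 1.6000, 1.7000)

F = (-0.1000, 1.6000, 1.7000)
τ = (-0.1700, 0.1600, 0.0900)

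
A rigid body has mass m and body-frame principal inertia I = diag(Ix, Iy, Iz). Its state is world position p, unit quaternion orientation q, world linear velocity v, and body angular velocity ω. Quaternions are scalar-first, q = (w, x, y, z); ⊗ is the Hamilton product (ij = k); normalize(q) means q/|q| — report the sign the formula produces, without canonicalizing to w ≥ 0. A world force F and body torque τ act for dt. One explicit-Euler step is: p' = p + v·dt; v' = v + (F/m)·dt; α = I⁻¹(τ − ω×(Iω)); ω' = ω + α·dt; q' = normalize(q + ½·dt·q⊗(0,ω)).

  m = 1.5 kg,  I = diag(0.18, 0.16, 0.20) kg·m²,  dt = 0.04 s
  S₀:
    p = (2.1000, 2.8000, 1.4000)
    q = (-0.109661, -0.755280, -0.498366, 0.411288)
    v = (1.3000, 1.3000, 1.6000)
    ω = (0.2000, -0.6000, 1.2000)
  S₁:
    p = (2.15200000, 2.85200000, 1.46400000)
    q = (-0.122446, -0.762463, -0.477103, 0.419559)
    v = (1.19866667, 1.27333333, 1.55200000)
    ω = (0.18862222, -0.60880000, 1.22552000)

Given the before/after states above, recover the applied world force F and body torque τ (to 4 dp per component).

v₁ − v₀ = (-0.10133333, -0.02666667, -0.04800000)
F = m·Δv/dt = (-3.8000, -1.0000, -1.8000)
rate change Δω = (-0.01137778, -0.00880000, 0.02552000)
applied torque τ = (-0.0800, -0.0400, 0.1300)

F = (-3.8000, -1.0000, -1.8000)
τ = (-0.0800, -0.0400, 0.1300)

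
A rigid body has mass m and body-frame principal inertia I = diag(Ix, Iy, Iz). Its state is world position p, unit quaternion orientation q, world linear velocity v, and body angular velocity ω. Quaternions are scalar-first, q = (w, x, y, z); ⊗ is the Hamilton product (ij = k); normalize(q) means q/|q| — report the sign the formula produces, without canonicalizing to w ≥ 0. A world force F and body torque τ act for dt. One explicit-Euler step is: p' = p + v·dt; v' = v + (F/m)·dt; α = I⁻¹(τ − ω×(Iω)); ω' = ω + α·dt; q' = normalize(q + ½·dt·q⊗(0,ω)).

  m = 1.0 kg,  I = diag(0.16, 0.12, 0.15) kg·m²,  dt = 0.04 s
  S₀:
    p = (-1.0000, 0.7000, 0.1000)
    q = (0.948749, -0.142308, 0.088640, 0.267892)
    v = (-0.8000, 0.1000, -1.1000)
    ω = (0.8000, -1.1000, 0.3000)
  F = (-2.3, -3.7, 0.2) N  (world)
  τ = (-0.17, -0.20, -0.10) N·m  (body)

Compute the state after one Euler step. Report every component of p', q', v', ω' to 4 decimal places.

p' = (-1.0320, 0.7040, 0.0560)
q' = (0.9510, -0.1207, 0.0729, 0.2752)
v' = (-0.8920, -0.0480, -1.0920)
ω' = (0.7600, -1.1675, 0.2639)

(τ − ω×Iω)/I = (-1.0006, -1.6867, -0.9013)
ω' = ω + α·dt = (0.7600, -1.1675, 0.2639)
Hamilton product q⊗(0,ω) = (0.1309828, 1.0802724, -0.7866179, 0.3702515)
updated quaternion q' = (0.9510, -0.1207, 0.0729, 0.2752)
a = (-2.3000, -3.7000, 0.2000)
p' = p + v·dt = (-1.0320, 0.7040, 0.0560)
new velocity v' = (-0.8920, -0.0480, -1.0920)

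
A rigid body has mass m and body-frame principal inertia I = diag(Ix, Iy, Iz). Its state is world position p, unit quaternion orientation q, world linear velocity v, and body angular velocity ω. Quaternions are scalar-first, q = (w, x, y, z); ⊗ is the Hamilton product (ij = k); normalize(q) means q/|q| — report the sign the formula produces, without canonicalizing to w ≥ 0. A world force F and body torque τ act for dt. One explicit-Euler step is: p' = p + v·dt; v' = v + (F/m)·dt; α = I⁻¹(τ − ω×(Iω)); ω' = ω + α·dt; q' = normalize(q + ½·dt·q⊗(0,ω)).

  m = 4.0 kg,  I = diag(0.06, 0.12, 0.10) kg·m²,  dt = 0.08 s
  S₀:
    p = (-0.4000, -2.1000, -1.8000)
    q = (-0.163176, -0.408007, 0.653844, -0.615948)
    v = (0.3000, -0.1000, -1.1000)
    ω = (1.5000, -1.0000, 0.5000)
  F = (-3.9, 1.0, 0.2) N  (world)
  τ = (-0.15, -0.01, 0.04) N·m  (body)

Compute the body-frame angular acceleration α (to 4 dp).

precession coupling ω×(Iω) = (0.0100, -0.0300, -0.0900)
(τ − ω×Iω)/I = (-2.6667, 0.1667, 1.3000)

α = (-2.6667, 0.1667, 1.3000)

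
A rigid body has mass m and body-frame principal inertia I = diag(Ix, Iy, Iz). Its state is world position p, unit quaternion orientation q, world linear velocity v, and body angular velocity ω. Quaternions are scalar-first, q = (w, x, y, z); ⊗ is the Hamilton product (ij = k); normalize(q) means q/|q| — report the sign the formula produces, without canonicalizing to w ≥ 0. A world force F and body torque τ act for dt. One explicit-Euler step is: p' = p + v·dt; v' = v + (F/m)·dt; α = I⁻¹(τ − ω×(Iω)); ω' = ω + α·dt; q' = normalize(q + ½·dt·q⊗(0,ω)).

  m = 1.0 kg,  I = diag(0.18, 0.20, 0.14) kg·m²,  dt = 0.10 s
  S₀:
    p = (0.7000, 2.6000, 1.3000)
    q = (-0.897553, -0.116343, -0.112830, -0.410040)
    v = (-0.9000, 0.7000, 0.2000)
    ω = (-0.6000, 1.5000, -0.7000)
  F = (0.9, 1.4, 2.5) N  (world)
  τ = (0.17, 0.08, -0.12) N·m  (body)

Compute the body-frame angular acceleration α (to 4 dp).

ω×(Iω) gyroscopic = (0.0630, 0.0168, -0.0180)
α = I⁻¹(τ − ω×Iω) = (0.5944, 0.3160, -0.7286)

α = (0.5944, 0.3160, -0.7286)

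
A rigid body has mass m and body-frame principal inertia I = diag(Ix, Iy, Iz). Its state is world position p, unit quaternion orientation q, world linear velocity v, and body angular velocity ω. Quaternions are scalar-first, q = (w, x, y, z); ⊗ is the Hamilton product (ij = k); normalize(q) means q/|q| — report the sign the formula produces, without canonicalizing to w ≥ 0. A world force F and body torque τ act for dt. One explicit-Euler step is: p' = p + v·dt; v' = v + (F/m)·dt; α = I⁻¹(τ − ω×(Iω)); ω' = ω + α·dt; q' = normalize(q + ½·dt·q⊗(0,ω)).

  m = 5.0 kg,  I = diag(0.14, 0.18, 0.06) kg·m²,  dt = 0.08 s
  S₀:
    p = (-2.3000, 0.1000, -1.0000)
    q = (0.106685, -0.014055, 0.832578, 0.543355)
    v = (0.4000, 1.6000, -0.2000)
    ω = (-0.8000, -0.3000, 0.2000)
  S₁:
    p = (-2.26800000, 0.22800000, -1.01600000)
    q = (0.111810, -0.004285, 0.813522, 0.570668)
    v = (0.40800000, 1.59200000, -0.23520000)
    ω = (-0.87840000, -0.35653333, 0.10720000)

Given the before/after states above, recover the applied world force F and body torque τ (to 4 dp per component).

F = (0.5000, -0.5000, -2.2000)
τ = (-0.1300, -0.1400, -0.0600)

v₁ − v₀ = (0.00800000, -0.00800000, -0.03520000)
m·(v₁−v₀)/dt = (0.5000, -0.5000, -2.2000)
Δω = ω₁−ω₀ = (-0.07840000, -0.05653333, -0.09280000)
τ = I·(Δω/dt) + ω₀×(Iω₀) = (-0.1300, -0.1400, -0.0600)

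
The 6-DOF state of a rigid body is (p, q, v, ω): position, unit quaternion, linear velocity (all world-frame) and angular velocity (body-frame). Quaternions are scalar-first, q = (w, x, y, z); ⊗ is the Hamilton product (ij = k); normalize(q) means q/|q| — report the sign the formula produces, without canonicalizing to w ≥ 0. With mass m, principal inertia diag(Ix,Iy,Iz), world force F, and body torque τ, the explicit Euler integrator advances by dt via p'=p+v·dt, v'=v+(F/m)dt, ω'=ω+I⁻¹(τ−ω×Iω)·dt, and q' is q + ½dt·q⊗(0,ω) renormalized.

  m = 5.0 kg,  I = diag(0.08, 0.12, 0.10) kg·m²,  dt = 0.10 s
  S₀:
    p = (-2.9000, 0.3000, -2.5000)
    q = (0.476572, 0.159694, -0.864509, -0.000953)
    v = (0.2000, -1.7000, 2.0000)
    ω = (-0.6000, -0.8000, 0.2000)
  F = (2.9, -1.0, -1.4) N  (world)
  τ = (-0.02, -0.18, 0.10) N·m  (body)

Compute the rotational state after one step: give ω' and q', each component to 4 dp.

ω' = (-0.6290, -0.9520, 0.2808)
q' = (0.4462, 0.1365, -0.8840, -0.0285)

angular accel α = (-0.2900, -1.5200, 0.8080)
ω' = ω + α·dt = (-0.6290, -0.9520, 0.2808)
q⊗(0,ω) = (-0.5956002, -0.4596074, -0.4126246, -0.5511462)
q' = normalize(q + ½dt·q⊗(0,ω)) = (0.4462, 0.1365, -0.8840, -0.0285)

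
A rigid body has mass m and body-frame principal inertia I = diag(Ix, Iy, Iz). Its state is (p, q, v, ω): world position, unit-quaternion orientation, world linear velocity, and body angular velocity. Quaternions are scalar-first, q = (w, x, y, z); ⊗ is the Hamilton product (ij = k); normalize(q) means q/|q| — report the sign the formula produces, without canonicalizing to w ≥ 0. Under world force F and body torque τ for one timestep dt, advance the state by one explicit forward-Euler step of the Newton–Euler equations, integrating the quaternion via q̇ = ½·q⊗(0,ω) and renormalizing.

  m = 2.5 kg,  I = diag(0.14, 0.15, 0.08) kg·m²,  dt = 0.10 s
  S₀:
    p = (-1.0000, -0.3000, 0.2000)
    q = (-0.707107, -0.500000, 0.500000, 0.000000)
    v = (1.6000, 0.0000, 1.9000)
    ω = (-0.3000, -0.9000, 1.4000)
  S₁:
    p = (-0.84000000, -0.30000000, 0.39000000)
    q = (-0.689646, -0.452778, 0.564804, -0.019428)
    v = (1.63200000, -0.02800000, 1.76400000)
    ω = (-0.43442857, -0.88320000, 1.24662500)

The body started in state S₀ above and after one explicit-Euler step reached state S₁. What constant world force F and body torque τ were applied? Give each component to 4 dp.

F = (0.8000, -0.7000, -3.4000)
τ = (-0.1000, 0.0000, -0.1200)

ω₁ − ω₀ = (-0.13442857, 0.01680000, -0.15337500)
ω₀×(Iω₀) = (0.0882, -0.0252, 0.0027)
τ = I·(Δω/dt) + ω₀×(Iω₀) = (-0.1000, 0.0000, -0.1200)
velocity change Δv = (0.03200000, -0.02800000, -0.13600000)
m·(v₁−v₀)/dt = (0.8000, -0.7000, -3.4000)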